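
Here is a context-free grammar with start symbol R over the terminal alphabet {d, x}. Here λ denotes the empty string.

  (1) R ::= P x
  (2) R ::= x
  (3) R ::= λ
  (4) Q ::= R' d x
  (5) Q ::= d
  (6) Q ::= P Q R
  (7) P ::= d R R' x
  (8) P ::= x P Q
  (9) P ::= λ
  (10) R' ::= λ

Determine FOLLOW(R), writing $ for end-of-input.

{$, d, x}

FIRST(P) = {λ, d, x}
FIRST(R') = {λ}
FIRST(R) = {λ, d, x}  (via P x)
FIRST(Q) = {d, x}  (via R' d x, P Q R)
FOLLOW(R) includes $ since R is the start symbol.
FOLLOW(P): in R::=P x, P is followed by x with FIRST {x}; in Q::=P Q R, P is followed by Q R with FIRST {d, x}; in P::=x P Q, P is followed by Q with FIRST {d, x}. Thus FOLLOW(P) = {d, x}.
FOLLOW(Q): in Q::=P Q R, Q is followed by R with FIRST {λ, d, x}; in Q::=P Q R, the suffix after Q is nullable (adds nothing new); in P::=x P Q, the suffix after Q is empty, so FOLLOW(Q) ⊇ FOLLOW(P) = {d, x}. Thus FOLLOW(Q) = {d, x}.
FOLLOW(R): in Q::=P Q R, the suffix after R is empty, so FOLLOW(R) ⊇ FOLLOW(Q) = {d, x}; in P::=d R R' x, R is followed by R' x with FIRST {x}. Thus FOLLOW(R) = {$, d, x}.
FOLLOW(R'): in Q::=R' d x, R' is followed by d x with FIRST {d}; in P::=d R R' x, R' is followed by x with FIRST {x}. Thus FOLLOW(R') = {d, x}.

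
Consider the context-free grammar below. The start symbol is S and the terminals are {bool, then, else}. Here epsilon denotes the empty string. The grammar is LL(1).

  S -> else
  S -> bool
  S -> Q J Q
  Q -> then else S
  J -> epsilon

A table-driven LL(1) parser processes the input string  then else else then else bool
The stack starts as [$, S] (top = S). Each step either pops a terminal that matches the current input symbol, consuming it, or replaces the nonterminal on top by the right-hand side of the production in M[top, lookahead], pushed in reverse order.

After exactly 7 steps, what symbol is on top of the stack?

     Stack              Input                            Action
  1  $ S                then else else then else bool $  expand S -> Q J Q
  2  $ Q J Q            then else else then else bool $  expand Q -> then else S
  3  $ Q J S else then  then else else then else bool $  match then
  4  $ Q J S else       else else then else bool $       match else
  5  $ Q J S            else then else bool $            expand S -> else
  6  $ Q J else         else then else bool $            match else
  7  $ Q J              then else bool $                 expand J -> epsilon
Stack after step 7: $ Q (top = Q).

Q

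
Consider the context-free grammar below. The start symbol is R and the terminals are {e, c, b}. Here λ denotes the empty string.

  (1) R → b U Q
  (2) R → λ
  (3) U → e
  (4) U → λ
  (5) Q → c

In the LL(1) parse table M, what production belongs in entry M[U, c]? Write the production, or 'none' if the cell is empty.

U → λ

FIRST(R): from R→b U Q we get {b}; from R→λ we get {λ}. So FIRST(R) = {λ, b}.
FIRST(U): from U→e we get {e}; from U→λ we get {λ}. So FIRST(U) = {λ, e}.
FIRST(Q): from Q→c we get {c}. So FIRST(Q) = {c}.
FOLLOW(R) includes $ since R is the start symbol.
FOLLOW(U): in R→b U Q, U is followed by Q with FIRST {c}. Thus FOLLOW(U) = {c}.
For U → e: FIRST(e) = {e}, so it goes in M[U, t] for t ∈ {e}.
For U → λ: FIRST(λ) = {λ}, so it goes in M[U, t] for t ∈ {}; since λ ∈ FIRST, also for every t ∈ FOLLOW(U) = {c}.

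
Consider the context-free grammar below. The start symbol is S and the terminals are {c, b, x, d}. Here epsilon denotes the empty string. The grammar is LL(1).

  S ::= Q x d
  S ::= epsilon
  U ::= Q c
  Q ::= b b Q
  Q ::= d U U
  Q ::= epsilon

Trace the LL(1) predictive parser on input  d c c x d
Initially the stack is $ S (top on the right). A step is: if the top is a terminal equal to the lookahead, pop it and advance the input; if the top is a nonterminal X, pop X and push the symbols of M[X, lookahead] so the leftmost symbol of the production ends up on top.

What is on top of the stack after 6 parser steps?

U

step 1: stack=$ S  input=d c c x d $  — expand S ::= Q x d
step 2: stack=$ d x Q  input=d c c x d $  — expand Q ::= d U U
step 3: stack=$ d x U U d  input=d c c x d $  — match d
step 4: stack=$ d x U U  input=c c x d $  — expand U ::= Q c
step 5: stack=$ d x U c Q  input=c c x d $  — expand Q ::= epsilon
step 6: stack=$ d x U c  input=c c x d $  — match c
Stack after step 6: $ d x U (top = U).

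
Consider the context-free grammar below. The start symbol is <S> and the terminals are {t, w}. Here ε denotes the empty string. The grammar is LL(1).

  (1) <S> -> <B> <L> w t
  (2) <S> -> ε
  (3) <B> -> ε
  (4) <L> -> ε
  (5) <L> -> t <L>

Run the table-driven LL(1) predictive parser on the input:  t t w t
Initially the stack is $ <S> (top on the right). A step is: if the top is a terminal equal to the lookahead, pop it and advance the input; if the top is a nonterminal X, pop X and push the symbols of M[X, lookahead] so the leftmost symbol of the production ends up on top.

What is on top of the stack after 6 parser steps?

step 1: stack=$ <S>  input=t t w t $  — expand <S> -> <B> <L> w t
step 2: stack=$ t w <L> <B>  input=t t w t $  — expand <B> -> ε
step 3: stack=$ t w <L>  input=t t w t $  — expand <L> -> t <L>
step 4: stack=$ t w <L> t  input=t t w t $  — match t
step 5: stack=$ t w <L>  input=t w t $  — expand <L> -> t <L>
step 6: stack=$ t w <L> t  input=t w t $  — match t
Stack after step 6: $ t w <L> (top = <L>).

<L>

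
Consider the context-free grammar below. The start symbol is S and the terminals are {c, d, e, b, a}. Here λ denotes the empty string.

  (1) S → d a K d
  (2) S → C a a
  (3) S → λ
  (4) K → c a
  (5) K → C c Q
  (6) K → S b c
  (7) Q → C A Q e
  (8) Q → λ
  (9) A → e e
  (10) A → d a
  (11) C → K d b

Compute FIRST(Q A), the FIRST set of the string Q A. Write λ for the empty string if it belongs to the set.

{b, c, d, e}

FIRST(A) = {d, e}
FIRST(S) = {λ, b, c, d}  (via C a a)
FIRST(K) = {b, c, d}  (via C c Q, S b c)
FIRST(C) = {b, c, d}  (via K d b)
FIRST(Q) = {λ, b, c, d}  (via C A Q e)
FIRST(Q A): take FIRST of each symbol in turn, carrying on past any symbol whose FIRST contains λ; result {b, c, d, e}.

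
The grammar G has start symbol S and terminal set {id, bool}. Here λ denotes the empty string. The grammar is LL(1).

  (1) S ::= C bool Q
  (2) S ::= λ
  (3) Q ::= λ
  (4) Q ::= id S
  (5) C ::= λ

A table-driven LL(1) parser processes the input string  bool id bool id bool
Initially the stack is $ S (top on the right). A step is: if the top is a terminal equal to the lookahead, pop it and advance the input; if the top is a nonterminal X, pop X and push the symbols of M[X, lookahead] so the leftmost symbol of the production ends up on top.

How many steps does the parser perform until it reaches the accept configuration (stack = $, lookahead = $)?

      Stack       Input                   Action
   1  $ S         bool id bool id bool $  expand S ::= C bool Q
   2  $ Q bool C  bool id bool id bool $  expand C ::= λ
   3  $ Q bool    bool id bool id bool $  match bool
   4  $ Q         id bool id bool $       expand Q ::= id S
   5  $ S id      id bool id bool $       match id
   6  $ S         bool id bool $          expand S ::= C bool Q
   7  $ Q bool C  bool id bool $          expand C ::= λ
   8  $ Q bool    bool id bool $          match bool
   9  $ Q         id bool $               expand Q ::= id S
  10  $ S id      id bool $               match id
  11  $ S         bool $                  expand S ::= C bool Q
  12  $ Q bool C  bool $                  expand C ::= λ
  13  $ Q bool    bool $                  match bool
  14  $ Q         $                       expand Q ::= λ
Accept reached after 14 steps.

14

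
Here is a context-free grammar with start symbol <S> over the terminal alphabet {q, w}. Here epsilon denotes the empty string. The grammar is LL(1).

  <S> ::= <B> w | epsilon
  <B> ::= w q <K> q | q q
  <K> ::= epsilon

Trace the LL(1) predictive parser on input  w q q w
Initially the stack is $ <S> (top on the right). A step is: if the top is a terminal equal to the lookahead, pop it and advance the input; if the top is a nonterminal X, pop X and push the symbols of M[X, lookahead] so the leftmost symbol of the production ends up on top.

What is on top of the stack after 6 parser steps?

step 1: stack=$ <S>  input=w q q w $  — expand <S> ::= <B> w
step 2: stack=$ w <B>  input=w q q w $  — expand <B> ::= w q <K> q
step 3: stack=$ w q <K> q w  input=w q q w $  — match w
step 4: stack=$ w q <K> q  input=q q w $  — match q
step 5: stack=$ w q <K>  input=q w $  — expand <K> ::= epsilon
step 6: stack=$ w q  input=q w $  — match q
Stack after step 6: $ w (top = w).

w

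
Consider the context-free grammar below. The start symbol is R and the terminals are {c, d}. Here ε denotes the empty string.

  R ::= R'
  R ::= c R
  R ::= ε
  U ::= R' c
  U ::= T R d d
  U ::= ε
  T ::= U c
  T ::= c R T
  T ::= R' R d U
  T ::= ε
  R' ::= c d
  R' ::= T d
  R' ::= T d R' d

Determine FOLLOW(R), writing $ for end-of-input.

FIRST(R): from R::=R' we get {c, d}; from R::=c R we get {c}; from R::=ε we get {ε}. So FIRST(R) = {ε, c, d}.
FIRST(U): from U::=R' c we get {c, d}; from U::=T R d d we get {c, d}; from U::=ε we get {ε}. So FIRST(U) = {ε, c, d}.
FIRST(T): from T::=U c we get {c, d}; from T::=c R T we get {c}; from T::=R' R d U we get {c, d}; from T::=ε we get {ε}. So FIRST(T) = {ε, c, d}.
FIRST(R'): from R'::=c d we get {c}; from R'::=T d we get {c, d}; from R'::=T d R' d we get {c, d}. So FIRST(R') = {c, d}.
FOLLOW(R) includes $ since R is the start symbol.
FOLLOW(T): in U::=T R d d, T is followed by R d d with FIRST {c, d}; in T::=c R T, the suffix after T is empty (adds nothing new); in R'::=T d, T is followed by d with FIRST {d}; in R'::=T d R' d, T is followed by d R' d with FIRST {d}. Thus FOLLOW(T) = {c, d}.
FOLLOW(R): in R::=c R, the suffix after R is empty (adds nothing new); in U::=T R d d, R is followed by d d with FIRST {d}; in T::=c R T, R is followed by T with FIRST {ε, c, d}; in T::=c R T, the suffix after R is nullable, so FOLLOW(R) ⊇ FOLLOW(T) = {c, d}; in T::=R' R d U, R is followed by d U with FIRST {d}. Thus FOLLOW(R) = {$, c, d}.
FOLLOW(U): in T::=U c, U is followed by c with FIRST {c}; in T::=R' R d U, the suffix after U is empty, so FOLLOW(U) ⊇ FOLLOW(T) = {c, d}. Thus FOLLOW(U) = {c, d}.
FOLLOW(R'): in R::=R', the suffix after R' is empty, so FOLLOW(R') ⊇ FOLLOW(R) = {$, c, d}; in U::=R' c, R' is followed by c with FIRST {c}; in T::=R' R d U, R' is followed by R d U with FIRST {c, d}; in R'::=T d R' d, R' is followed by d with FIRST {d}. Thus FOLLOW(R') = {$, c, d}.

{$, c, d}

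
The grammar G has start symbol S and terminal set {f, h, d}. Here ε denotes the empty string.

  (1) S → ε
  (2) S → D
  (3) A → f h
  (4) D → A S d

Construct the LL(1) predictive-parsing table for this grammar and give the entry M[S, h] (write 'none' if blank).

none

FIRST(A): from A→f h we get {f}. So FIRST(A) = {f}.
FIRST(D): from D→A S d we get {f}. So FIRST(D) = {f}.
FIRST(S): from S→ε we get {ε}; from S→D we get {f}. So FIRST(S) = {ε, f}.
FOLLOW(S) includes $ since S is the start symbol.
FOLLOW(S): in D→A S d, S is followed by d with FIRST {d}. Thus FOLLOW(S) = {$, d}.
For S → ε: FIRST(ε) = {ε}, so it goes in M[S, t] for t ∈ {}; since ε ∈ FIRST, also for every t ∈ FOLLOW(S) = {$, d}.
For S → D: FIRST(D) = {f}, so it goes in M[S, t] for t ∈ {f}.
None of these place a production in M[S, h].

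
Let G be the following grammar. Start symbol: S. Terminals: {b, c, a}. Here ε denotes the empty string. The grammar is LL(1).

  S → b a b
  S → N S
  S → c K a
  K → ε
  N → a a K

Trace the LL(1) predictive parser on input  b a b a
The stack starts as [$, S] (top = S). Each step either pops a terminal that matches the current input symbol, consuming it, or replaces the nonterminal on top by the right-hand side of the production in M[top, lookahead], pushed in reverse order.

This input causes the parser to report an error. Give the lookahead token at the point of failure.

step 1: stack=$ S  input=b a b a $  — expand S → b a b
step 2: stack=$ b a b  input=b a b a $  — match b
step 3: stack=$ b a  input=a b a $  — match a
step 4: stack=$ b  input=b a $  — match b
step 5: stack=$  input=a $  — error: stack empty but input remains

a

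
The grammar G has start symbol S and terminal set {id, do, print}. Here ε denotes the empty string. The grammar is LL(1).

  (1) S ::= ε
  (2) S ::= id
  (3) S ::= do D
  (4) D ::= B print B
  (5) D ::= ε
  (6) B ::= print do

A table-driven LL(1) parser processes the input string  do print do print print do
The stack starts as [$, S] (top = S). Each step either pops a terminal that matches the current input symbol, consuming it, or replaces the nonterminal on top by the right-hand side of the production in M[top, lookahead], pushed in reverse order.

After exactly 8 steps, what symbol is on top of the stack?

     Stack               Input                         Action
  1  $ S                 do print do print print do $  expand S ::= do D
  2  $ D do              do print do print print do $  match do
  3  $ D                 print do print print do $     expand D ::= B print B
  4  $ B print B         print do print print do $     expand B ::= print do
  5  $ B print do print  print do print print do $     match print
  6  $ B print do        do print print do $           match do
  7  $ B print           print print do $              match print
  8  $ B                 print do $                    expand B ::= print do
Stack after step 8: $ do print (top = print).

print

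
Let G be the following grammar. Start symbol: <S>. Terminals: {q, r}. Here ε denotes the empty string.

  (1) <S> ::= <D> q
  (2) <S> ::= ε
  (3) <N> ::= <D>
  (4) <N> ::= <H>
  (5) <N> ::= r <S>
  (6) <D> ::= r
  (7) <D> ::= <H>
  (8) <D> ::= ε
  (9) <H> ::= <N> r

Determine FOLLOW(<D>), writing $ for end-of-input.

{q, r}

FIRST(<S>) = {ε, q, r}  (via <D> q)
FIRST(<N>) = {ε, r}  (via <D>, <H>)
FIRST(<H>) = {r}  (via <N> r)
FIRST(<D>) = {ε, r}  (via <H>)
FOLLOW(<S>) includes $ since <S> is the start symbol.
FOLLOW(<N>): in <H>::=<N> r, <N> is followed by r with FIRST {r}. Thus FOLLOW(<N>) = {r}.
FOLLOW(<S>): in <N>::=r <S>, the suffix after <S> is empty, so FOLLOW(<S>) ⊇ FOLLOW(<N>) = {r}. Thus FOLLOW(<S>) = {$, r}.
FOLLOW(<D>): in <S>::=<D> q, <D> is followed by q with FIRST {q}; in <N>::=<D>, the suffix after <D> is empty, so FOLLOW(<D>) ⊇ FOLLOW(<N>) = {r}. Thus FOLLOW(<D>) = {q, r}.
FOLLOW(<H>): in <N>::=<H>, the suffix after <H> is empty, so FOLLOW(<H>) ⊇ FOLLOW(<N>) = {r}; in <D>::=<H>, the suffix after <H> is empty, so FOLLOW(<H>) ⊇ FOLLOW(<D>) = {q, r}. Thus FOLLOW(<H>) = {q, r}.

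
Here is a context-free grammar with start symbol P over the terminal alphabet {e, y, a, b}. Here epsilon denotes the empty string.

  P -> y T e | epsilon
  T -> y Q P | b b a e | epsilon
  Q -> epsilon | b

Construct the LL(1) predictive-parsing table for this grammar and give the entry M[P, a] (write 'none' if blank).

none

FIRST(P): from P->y T e we get {y}; from P->epsilon we get {epsilon}. So FIRST(P) = {epsilon, y}.
FIRST(T): from T->y Q P we get {y}; from T->b b a e we get {b}; from T->epsilon we get {epsilon}. So FIRST(T) = {epsilon, b, y}.
FIRST(Q): from Q->epsilon we get {epsilon}; from Q->b we get {b}. So FIRST(Q) = {epsilon, b}.
FOLLOW(P) includes $ since P is the start symbol.
FOLLOW(T): in P->y T e, T is followed by e with FIRST {e}. Thus FOLLOW(T) = {e}.
FOLLOW(P): in T->y Q P, the suffix after P is empty, so FOLLOW(P) ⊇ FOLLOW(T) = {e}. Thus FOLLOW(P) = {$, e}.
For P -> y T e: FIRST(y T e) = {y}, so it goes in M[P, t] for t ∈ {y}.
For P -> epsilon: FIRST(epsilon) = {epsilon}, so it goes in M[P, t] for t ∈ {}; since epsilon ∈ FIRST, also for every t ∈ FOLLOW(P) = {$, e}.
None of these place a production in M[P, a].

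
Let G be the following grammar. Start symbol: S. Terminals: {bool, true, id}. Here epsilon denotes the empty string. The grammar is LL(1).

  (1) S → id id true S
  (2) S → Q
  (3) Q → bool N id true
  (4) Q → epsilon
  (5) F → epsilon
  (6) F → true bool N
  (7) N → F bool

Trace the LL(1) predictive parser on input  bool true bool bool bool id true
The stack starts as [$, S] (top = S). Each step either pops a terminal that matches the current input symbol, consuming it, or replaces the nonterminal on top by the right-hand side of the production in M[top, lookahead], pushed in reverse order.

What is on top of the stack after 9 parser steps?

step 1: stack=$ S  input=bool true bool bool bool id true $  — expand S → Q
step 2: stack=$ Q  input=bool true bool bool bool id true $  — expand Q → bool N id true
step 3: stack=$ true id N bool  input=bool true bool bool bool id true $  — match bool
step 4: stack=$ true id N  input=true bool bool bool id true $  — expand N → F bool
step 5: stack=$ true id bool F  input=true bool bool bool id true $  — expand F → true bool N
step 6: stack=$ true id bool N bool true  input=true bool bool bool id true $  — match true
step 7: stack=$ true id bool N bool  input=bool bool bool id true $  — match bool
step 8: stack=$ true id bool N  input=bool bool id true $  — expand N → F bool
step 9: stack=$ true id bool bool F  input=bool bool id true $  — expand F → epsilon
Stack after step 9: $ true id bool bool (top = bool).

bool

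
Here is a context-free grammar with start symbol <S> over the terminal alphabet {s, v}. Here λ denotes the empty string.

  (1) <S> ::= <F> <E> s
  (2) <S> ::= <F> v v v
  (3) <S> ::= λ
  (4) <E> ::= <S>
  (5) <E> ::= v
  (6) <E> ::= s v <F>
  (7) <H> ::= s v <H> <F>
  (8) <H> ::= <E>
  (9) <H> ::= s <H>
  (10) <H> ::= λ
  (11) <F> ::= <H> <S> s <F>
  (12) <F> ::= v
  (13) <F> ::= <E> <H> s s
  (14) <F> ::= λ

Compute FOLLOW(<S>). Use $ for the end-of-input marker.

{$, s, v}

FIRST(<S>) = {λ, s, v}  (via <F> <E> s, <F> v v v)
FIRST(<E>) = {λ, s, v}  (via <S>)
FIRST(<H>) = {λ, s, v}  (via <E>)
FIRST(<F>) = {λ, s, v}  (via <H> <S> s <F>, <E> <H> s s)
FOLLOW(<S>) includes $ since <S> is the start symbol.
FOLLOW(<H>): in <H>::=s v <H> <F>, <H> is followed by <F> with FIRST {λ, s, v}; in <H>::=s v <H> <F>, the suffix after <H> is nullable (adds nothing new); in <H>::=s <H>, the suffix after <H> is empty (adds nothing new); in <F>::=<H> <S> s <F>, <H> is followed by <S> s <F> with FIRST {s, v}; in <F>::=<E> <H> s s, <H> is followed by s s with FIRST {s}. Thus FOLLOW(<H>) = {s, v}.
FOLLOW(<E>): in <S>::=<F> <E> s, <E> is followed by s with FIRST {s}; in <H>::=<E>, the suffix after <E> is empty, so FOLLOW(<E>) ⊇ FOLLOW(<H>) = {s, v}; in <F>::=<E> <H> s s, <E> is followed by <H> s s with FIRST {s, v}. Thus FOLLOW(<E>) = {s, v}.
FOLLOW(<S>): in <E>::=<S>, the suffix after <S> is empty, so FOLLOW(<S>) ⊇ FOLLOW(<E>) = {s, v}; in <F>::=<H> <S> s <F>, <S> is followed by s <F> with FIRST {s}. Thus FOLLOW(<S>) = {$, s, v}.
FOLLOW(<F>): in <S>::=<F> <E> s, <F> is followed by <E> s with FIRST {s, v}; in <S>::=<F> v v v, <F> is followed by v v v with FIRST {v}; in <E>::=s v <F>, the suffix after <F> is empty, so FOLLOW(<F>) ⊇ FOLLOW(<E>) = {s, v}; in <H>::=s v <H> <F>, the suffix after <F> is empty, so FOLLOW(<F>) ⊇ FOLLOW(<H>) = {s, v}; in <F>::=<H> <S> s <F>, the suffix after <F> is empty (adds nothing new). Thus FOLLOW(<F>) = {s, v}.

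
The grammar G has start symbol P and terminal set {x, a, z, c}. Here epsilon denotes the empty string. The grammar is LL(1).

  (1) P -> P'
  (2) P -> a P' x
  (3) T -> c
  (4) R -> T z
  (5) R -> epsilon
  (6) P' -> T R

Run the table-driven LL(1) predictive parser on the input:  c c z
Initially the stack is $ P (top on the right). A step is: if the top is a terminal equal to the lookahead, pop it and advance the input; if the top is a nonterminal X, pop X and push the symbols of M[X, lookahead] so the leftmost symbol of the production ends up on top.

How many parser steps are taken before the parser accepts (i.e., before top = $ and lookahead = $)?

8

     Stack  Input    Action
  1  $ P    c c z $  expand P -> P'
  2  $ P'   c c z $  expand P' -> T R
  3  $ R T  c c z $  expand T -> c
  4  $ R c  c c z $  match c
  5  $ R    c z $    expand R -> T z
  6  $ z T  c z $    expand T -> c
  7  $ z c  c z $    match c
  8  $ z    z $      match z
Accept reached after 8 steps.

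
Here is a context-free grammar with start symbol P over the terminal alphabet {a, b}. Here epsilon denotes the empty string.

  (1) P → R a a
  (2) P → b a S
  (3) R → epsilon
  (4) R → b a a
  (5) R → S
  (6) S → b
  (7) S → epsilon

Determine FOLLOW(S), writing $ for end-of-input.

FIRST(S): from S→b we get {b}; from S→epsilon we get {epsilon}. So FIRST(S) = {epsilon, b}.
FIRST(R): from R→epsilon we get {epsilon}; from R→b a a we get {b}; from R→S we get {epsilon, b}. So FIRST(R) = {epsilon, b}.
FIRST(P): from P→R a a we get {a, b}; from P→b a S we get {b}. So FIRST(P) = {a, b}.
FOLLOW(P) includes $ since P is the start symbol.
FOLLOW(P): P appears on no right-hand side. Thus FOLLOW(P) = {$}.
FOLLOW(R): in P→R a a, R is followed by a a with FIRST {a}. Thus FOLLOW(R) = {a}.
FOLLOW(S): in P→b a S, the suffix after S is empty, so FOLLOW(S) ⊇ FOLLOW(P) = {$}; in R→S, the suffix after S is empty, so FOLLOW(S) ⊇ FOLLOW(R) = {a}. Thus FOLLOW(S) = {$, a}.

{$, a}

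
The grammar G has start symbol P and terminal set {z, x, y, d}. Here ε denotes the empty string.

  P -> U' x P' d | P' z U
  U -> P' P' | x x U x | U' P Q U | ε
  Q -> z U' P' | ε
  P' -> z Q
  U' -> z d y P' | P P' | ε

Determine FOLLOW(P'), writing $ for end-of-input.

{$, d, x, z}

FIRST(Q): from Q->z U' P' we get {z}; from Q->ε we get {ε}. So FIRST(Q) = {ε, z}.
FIRST(P'): from P'->z Q we get {z}. So FIRST(P') = {z}.
FIRST(P): from P->U' x P' d we get {x, z}; from P->P' z U we get {z}. So FIRST(P) = {x, z}.
FIRST(U'): from U'->z d y P' we get {z}; from U'->P P' we get {x, z}; from U'->ε we get {ε}. So FIRST(U') = {ε, x, z}.
FIRST(U): from U->P' P' we get {z}; from U->x x U x we get {x}; from U->U' P Q U we get {x, z}; from U->ε we get {ε}. So FIRST(U) = {ε, x, z}.
FOLLOW(P) includes $ since P is the start symbol.
FOLLOW(U'): in P->U' x P' d, U' is followed by x P' d with FIRST {x}; in U->U' P Q U, U' is followed by P Q U with FIRST {x, z}; in Q->z U' P', U' is followed by P' with FIRST {z}. Thus FOLLOW(U') = {x, z}.
FOLLOW(P): in U->U' P Q U, P is followed by Q U with FIRST {ε, x, z}; in U->U' P Q U, the suffix after P is nullable, so FOLLOW(P) ⊇ FOLLOW(U) = {$, x, z}; in U'->P P', P is followed by P' with FIRST {z}. Thus FOLLOW(P) = {$, x, z}.
FOLLOW(U): in P->P' z U, the suffix after U is empty, so FOLLOW(U) ⊇ FOLLOW(P) = {$, x, z}; in U->x x U x, U is followed by x with FIRST {x}; in U->U' P Q U, the suffix after U is empty (adds nothing new). Thus FOLLOW(U) = {$, x, z}.
FOLLOW(Q): in U->U' P Q U, Q is followed by U with FIRST {ε, x, z}; in U->U' P Q U, the suffix after Q is nullable, so FOLLOW(Q) ⊇ FOLLOW(U) = {$, x, z}; in P'->z Q, the suffix after Q is empty, so FOLLOW(Q) ⊇ FOLLOW(P') = {$, d, x, z}. Thus FOLLOW(Q) = {$, d, x, z}.
FOLLOW(P'): in P->U' x P' d, P' is followed by d with FIRST {d}; in P->P' z U, P' is followed by z U with FIRST {z}; in U->P' P' (occurrence 1), P' is followed by P' with FIRST {z}; in U->P' P' (occurrence 2), the suffix after P' is empty, so FOLLOW(P') ⊇ FOLLOW(U) = {$, x, z}; in Q->z U' P', the suffix after P' is empty, so FOLLOW(P') ⊇ FOLLOW(Q) = {$, d, x, z}; in U'->z d y P', the suffix after P' is empty, so FOLLOW(P') ⊇ FOLLOW(U') = {x, z}; in U'->P P', the suffix after P' is empty, so FOLLOW(P') ⊇ FOLLOW(U') = {x, z}. Thus FOLLOW(P') = {$, d, x, z}.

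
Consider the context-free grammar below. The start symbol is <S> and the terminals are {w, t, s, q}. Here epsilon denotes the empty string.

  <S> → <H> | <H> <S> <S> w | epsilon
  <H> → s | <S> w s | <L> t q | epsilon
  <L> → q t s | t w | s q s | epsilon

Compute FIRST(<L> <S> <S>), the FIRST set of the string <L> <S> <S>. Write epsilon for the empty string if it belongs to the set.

FIRST(<L>): from <L>→q t s we get {q}; from <L>→t w we get {t}; from <L>→s q s we get {s}; from <L>→epsilon we get {epsilon}. So FIRST(<L>) = {epsilon, q, s, t}.
FIRST(<S>): from <S>→<H> we get {epsilon, q, s, t, w}; from <S>→<H> <S> <S> w we get {q, s, t, w}; from <S>→epsilon we get {epsilon}. So FIRST(<S>) = {epsilon, q, s, t, w}.
FIRST(<H>): from <H>→s we get {s}; from <H>→<S> w s we get {q, s, t, w}; from <H>→<L> t q we get {q, s, t}; from <H>→epsilon we get {epsilon}. So FIRST(<H>) = {epsilon, q, s, t, w}.
FIRST(<L> <S> <S>): take FIRST of each symbol in turn, carrying on past any symbol whose FIRST contains epsilon; result {epsilon, q, s, t, w}.

{epsilon, q, s, t, w}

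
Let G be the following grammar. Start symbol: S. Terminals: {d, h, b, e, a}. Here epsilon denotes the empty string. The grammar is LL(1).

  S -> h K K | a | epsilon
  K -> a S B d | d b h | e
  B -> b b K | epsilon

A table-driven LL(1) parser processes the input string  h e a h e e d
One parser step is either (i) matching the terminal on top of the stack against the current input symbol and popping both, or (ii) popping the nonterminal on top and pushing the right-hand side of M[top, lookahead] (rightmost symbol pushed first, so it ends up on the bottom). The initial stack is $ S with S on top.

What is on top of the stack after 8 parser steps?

K

     Stack        Input            Action
  1  $ S          h e a h e e d $  expand S -> h K K
  2  $ K K h      h e a h e e d $  match h
  3  $ K K        e a h e e d $    expand K -> e
  4  $ K e        e a h e e d $    match e
  5  $ K          a h e e d $      expand K -> a S B d
  6  $ d B S a    a h e e d $      match a
  7  $ d B S      h e e d $        expand S -> h K K
  8  $ d B K K h  h e e d $        match h
Stack after step 8: $ d B K K (top = K).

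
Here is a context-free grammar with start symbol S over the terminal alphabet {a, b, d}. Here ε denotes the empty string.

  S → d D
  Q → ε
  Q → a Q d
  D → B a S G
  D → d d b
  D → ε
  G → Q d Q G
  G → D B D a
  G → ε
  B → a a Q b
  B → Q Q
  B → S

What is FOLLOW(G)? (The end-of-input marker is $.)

{$, a, d}

FIRST(S) = {d}
FIRST(Q) = {ε, a}
FIRST(B) = {ε, a, d}  (via Q Q, S)
FIRST(D) = {ε, a, d}  (via B a S G)
FIRST(G) = {ε, a, d}  (via Q d Q G, D B D a)
FOLLOW(S) includes $ since S is the start symbol.
FOLLOW(B): in D→B a S G, B is followed by a S G with FIRST {a}; in G→D B D a, B is followed by D a with FIRST {a, d}. Thus FOLLOW(B) = {a, d}.
FOLLOW(S): in D→B a S G, S is followed by G with FIRST {ε, a, d}; in D→B a S G, the suffix after S is nullable, so FOLLOW(S) ⊇ FOLLOW(D) = {$, a, d}; in B→S, the suffix after S is empty, so FOLLOW(S) ⊇ FOLLOW(B) = {a, d}. Thus FOLLOW(S) = {$, a, d}.
FOLLOW(D): in S→d D, the suffix after D is empty, so FOLLOW(D) ⊇ FOLLOW(S) = {$, a, d}; in G→D B D a (occurrence 1), D is followed by B D a with FIRST {a, d}; in G→D B D a (occurrence 2), D is followed by a with FIRST {a}. Thus FOLLOW(D) = {$, a, d}.
FOLLOW(G): in D→B a S G, the suffix after G is empty, so FOLLOW(G) ⊇ FOLLOW(D) = {$, a, d}; in G→Q d Q G, the suffix after G is empty (adds nothing new). Thus FOLLOW(G) = {$, a, d}.
FOLLOW(Q): in Q→a Q d, Q is followed by d with FIRST {d}; in G→Q d Q G (occurrence 1), Q is followed by d Q G with FIRST {d}; in G→Q d Q G (occurrence 2), Q is followed by G with FIRST {ε, a, d}; in G→Q d Q G (occurrence 2), the suffix after Q is nullable, so FOLLOW(Q) ⊇ FOLLOW(G) = {$, a, d}; in B→a a Q b, Q is followed by b with FIRST {b}; in B→Q Q (occurrence 1), Q is followed by Q with FIRST {ε, a}; in B→Q Q (occurrence 1), the suffix after Q is nullable, so FOLLOW(Q) ⊇ FOLLOW(B) = {a, d}; in B→Q Q (occurrence 2), the suffix after Q is empty, so FOLLOW(Q) ⊇ FOLLOW(B) = {a, d}. Thus FOLLOW(Q) = {$, a, b, d}.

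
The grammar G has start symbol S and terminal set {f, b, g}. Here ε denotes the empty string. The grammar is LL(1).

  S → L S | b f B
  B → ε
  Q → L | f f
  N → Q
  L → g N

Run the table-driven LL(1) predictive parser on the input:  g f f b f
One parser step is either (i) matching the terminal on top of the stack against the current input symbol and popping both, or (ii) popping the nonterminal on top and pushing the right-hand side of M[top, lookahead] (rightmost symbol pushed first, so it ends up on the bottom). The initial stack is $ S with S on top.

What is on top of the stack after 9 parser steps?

f

step 1: stack=$ S  input=g f f b f $  — expand S → L S
step 2: stack=$ S L  input=g f f b f $  — expand L → g N
step 3: stack=$ S N g  input=g f f b f $  — match g
step 4: stack=$ S N  input=f f b f $  — expand N → Q
step 5: stack=$ S Q  input=f f b f $  — expand Q → f f
step 6: stack=$ S f f  input=f f b f $  — match f
step 7: stack=$ S f  input=f b f $  — match f
step 8: stack=$ S  input=b f $  — expand S → b f B
step 9: stack=$ B f b  input=b f $  — match b
Stack after step 9: $ B f (top = f).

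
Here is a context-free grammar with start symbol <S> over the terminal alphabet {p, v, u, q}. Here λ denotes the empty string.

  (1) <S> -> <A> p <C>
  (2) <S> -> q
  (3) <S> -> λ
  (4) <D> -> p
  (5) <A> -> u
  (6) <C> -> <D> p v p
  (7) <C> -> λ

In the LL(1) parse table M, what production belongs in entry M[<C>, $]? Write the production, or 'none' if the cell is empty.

FIRST(<D>) = {p}
FIRST(<A>) = {u}
FIRST(<S>) = {λ, q, u}  (via <A> p <C>)
FIRST(<C>) = {λ, p}  (via <D> p v p)
FOLLOW(<S>) includes $ since <S> is the start symbol.
FOLLOW(<S>): <S> appears on no right-hand side. Thus FOLLOW(<S>) = {$}.
FOLLOW(<C>): in <S>-><A> p <C>, the suffix after <C> is empty, so FOLLOW(<C>) ⊇ FOLLOW(<S>) = {$}. Thus FOLLOW(<C>) = {$}.
For <C> -> <D> p v p: FIRST(<D> p v p) = {p}, so it goes in M[<C>, t] for t ∈ {p}.
For <C> -> λ: FIRST(λ) = {λ}, so it goes in M[<C>, t] for t ∈ {}; since λ ∈ FIRST, also for every t ∈ FOLLOW(<C>) = {$}.

<C> -> λ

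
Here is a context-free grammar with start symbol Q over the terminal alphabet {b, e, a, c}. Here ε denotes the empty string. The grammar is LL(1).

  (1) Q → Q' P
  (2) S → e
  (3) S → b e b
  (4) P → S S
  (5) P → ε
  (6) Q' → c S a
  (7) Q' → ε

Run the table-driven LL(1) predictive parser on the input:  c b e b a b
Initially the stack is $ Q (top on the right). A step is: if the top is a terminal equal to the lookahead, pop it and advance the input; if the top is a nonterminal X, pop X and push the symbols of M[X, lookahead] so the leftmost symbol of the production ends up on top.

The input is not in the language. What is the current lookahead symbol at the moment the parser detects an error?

step 1: stack=$ Q  input=c b e b a b $  — expand Q → Q' P
step 2: stack=$ P Q'  input=c b e b a b $  — expand Q' → c S a
step 3: stack=$ P a S c  input=c b e b a b $  — match c
step 4: stack=$ P a S  input=b e b a b $  — expand S → b e b
step 5: stack=$ P a b e b  input=b e b a b $  — match b
step 6: stack=$ P a b e  input=e b a b $  — match e
step 7: stack=$ P a b  input=b a b $  — match b
step 8: stack=$ P a  input=a b $  — match a
step 9: stack=$ P  input=b $  — expand P → S S
step 10: stack=$ S S  input=b $  — expand S → b e b
step 11: stack=$ S b e b  input=b $  — match b
step 12: stack=$ S b e  input=$  — error: top is terminal e but lookahead is $

$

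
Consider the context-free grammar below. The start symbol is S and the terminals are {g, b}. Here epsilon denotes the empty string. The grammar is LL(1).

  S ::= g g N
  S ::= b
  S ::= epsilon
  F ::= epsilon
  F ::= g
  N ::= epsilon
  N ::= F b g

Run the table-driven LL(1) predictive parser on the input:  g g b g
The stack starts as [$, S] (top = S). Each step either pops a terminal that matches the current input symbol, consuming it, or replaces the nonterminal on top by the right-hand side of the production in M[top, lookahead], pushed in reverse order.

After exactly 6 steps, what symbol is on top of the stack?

step 1: stack=$ S  input=g g b g $  — expand S ::= g g N
step 2: stack=$ N g g  input=g g b g $  — match g
step 3: stack=$ N g  input=g b g $  — match g
step 4: stack=$ N  input=b g $  — expand N ::= F b g
step 5: stack=$ g b F  input=b g $  — expand F ::= epsilon
step 6: stack=$ g b  input=b g $  — match b
Stack after step 6: $ g (top = g).

g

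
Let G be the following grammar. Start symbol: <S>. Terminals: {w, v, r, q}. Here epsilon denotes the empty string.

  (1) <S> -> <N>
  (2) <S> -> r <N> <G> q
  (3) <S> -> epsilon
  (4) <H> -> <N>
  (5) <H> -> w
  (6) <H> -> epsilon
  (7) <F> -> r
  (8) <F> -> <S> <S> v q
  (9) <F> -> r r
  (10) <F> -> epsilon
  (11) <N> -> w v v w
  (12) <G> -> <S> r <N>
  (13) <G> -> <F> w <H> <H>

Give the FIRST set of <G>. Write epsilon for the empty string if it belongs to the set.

{r, v, w}

FIRST(<N>): from <N>->w v v w we get {w}. So FIRST(<N>) = {w}.
FIRST(<S>): from <S>-><N> we get {w}; from <S>->r <N> <G> q we get {r}; from <S>->epsilon we get {epsilon}. So FIRST(<S>) = {epsilon, r, w}.
FIRST(<H>): from <H>-><N> we get {w}; from <H>->w we get {w}; from <H>->epsilon we get {epsilon}. So FIRST(<H>) = {epsilon, w}.
FIRST(<F>): from <F>->r we get {r}; from <F>-><S> <S> v q we get {r, v, w}; from <F>->r r we get {r}; from <F>->epsilon we get {epsilon}. So FIRST(<F>) = {epsilon, r, v, w}.
FIRST(<G>): from <G>-><S> r <N> we get {r, w}; from <G>-><F> w <H> <H> we get {r, v, w}. So FIRST(<G>) = {r, v, w}.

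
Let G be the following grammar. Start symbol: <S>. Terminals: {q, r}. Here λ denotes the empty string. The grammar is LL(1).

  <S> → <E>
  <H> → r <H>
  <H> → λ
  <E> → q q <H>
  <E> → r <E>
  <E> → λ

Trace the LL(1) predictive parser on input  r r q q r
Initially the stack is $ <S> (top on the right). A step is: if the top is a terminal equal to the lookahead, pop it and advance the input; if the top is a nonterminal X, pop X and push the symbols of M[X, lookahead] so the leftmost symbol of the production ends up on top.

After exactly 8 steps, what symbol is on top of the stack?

<H>

     Stack      Input        Action
  1  $ <S>      r r q q r $  expand <S> → <E>
  2  $ <E>      r r q q r $  expand <E> → r <E>
  3  $ <E> r    r r q q r $  match r
  4  $ <E>      r q q r $    expand <E> → r <E>
  5  $ <E> r    r q q r $    match r
  6  $ <E>      q q r $      expand <E> → q q <H>
  7  $ <H> q q  q q r $      match q
  8  $ <H> q    q r $        match q
Stack after step 8: $ <H> (top = <H>).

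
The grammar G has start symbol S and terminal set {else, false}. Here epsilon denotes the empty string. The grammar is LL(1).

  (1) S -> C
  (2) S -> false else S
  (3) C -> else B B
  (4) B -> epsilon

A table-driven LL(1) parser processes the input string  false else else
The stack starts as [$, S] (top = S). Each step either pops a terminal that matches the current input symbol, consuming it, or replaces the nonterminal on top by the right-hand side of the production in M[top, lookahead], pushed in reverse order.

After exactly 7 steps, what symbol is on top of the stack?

     Stack           Input              Action
  1  $ S             false else else $  expand S -> false else S
  2  $ S else false  false else else $  match false
  3  $ S else        else else $        match else
  4  $ S             else $             expand S -> C
  5  $ C             else $             expand C -> else B B
  6  $ B B else      else $             match else
  7  $ B B           $                  expand B -> epsilon
Stack after step 7: $ B (top = B).

B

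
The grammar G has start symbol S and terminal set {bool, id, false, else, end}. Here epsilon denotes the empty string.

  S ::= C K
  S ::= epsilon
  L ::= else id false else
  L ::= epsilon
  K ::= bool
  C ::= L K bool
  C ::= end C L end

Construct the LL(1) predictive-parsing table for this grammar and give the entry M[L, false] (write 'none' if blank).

none

FIRST(L): from L::=else id false else we get {else}; from L::=epsilon we get {epsilon}. So FIRST(L) = {epsilon, else}.
FIRST(K): from K::=bool we get {bool}. So FIRST(K) = {bool}.
FIRST(C): from C::=L K bool we get {bool, else}; from C::=end C L end we get {end}. So FIRST(C) = {bool, else, end}.
FIRST(S): from S::=C K we get {bool, else, end}; from S::=epsilon we get {epsilon}. So FIRST(S) = {epsilon, bool, else, end}.
FOLLOW(S) includes $ since S is the start symbol.
FOLLOW(L): in C::=L K bool, L is followed by K bool with FIRST {bool}; in C::=end C L end, L is followed by end with FIRST {end}. Thus FOLLOW(L) = {bool, end}.
For L ::= else id false else: FIRST(else id false else) = {else}, so it goes in M[L, t] for t ∈ {else}.
For L ::= epsilon: FIRST(epsilon) = {epsilon}, so it goes in M[L, t] for t ∈ {}; since epsilon ∈ FIRST, also for every t ∈ FOLLOW(L) = {bool, end}.
None of these place a production in M[L, false].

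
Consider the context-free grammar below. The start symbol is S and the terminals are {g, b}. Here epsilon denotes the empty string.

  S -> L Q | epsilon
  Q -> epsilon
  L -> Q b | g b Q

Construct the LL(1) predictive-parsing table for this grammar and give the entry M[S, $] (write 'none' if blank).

FIRST(Q): from Q->epsilon we get {epsilon}. So FIRST(Q) = {epsilon}.
FIRST(L): from L->Q b we get {b}; from L->g b Q we get {g}. So FIRST(L) = {b, g}.
FIRST(S): from S->L Q we get {b, g}; from S->epsilon we get {epsilon}. So FIRST(S) = {epsilon, b, g}.
FOLLOW(S) includes $ since S is the start symbol.
FOLLOW(S): S appears on no right-hand side. Thus FOLLOW(S) = {$}.
For S -> L Q: FIRST(L Q) = {b, g}, so it goes in M[S, t] for t ∈ {b, g}.
For S -> epsilon: FIRST(epsilon) = {epsilon}, so it goes in M[S, t] for t ∈ {}; since epsilon ∈ FIRST, also for every t ∈ FOLLOW(S) = {$}.

S -> epsilon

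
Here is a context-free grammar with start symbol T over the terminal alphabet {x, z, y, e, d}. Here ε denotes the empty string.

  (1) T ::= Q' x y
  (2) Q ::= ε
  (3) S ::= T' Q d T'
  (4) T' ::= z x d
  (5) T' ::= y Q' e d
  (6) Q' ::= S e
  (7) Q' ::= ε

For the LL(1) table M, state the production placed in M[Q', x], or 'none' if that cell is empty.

FIRST(Q) = {ε}
FIRST(T') = {y, z}
FIRST(S) = {y, z}  (via T' Q d T')
FIRST(Q') = {ε, y, z}  (via S e)
FIRST(T) = {x, y, z}  (via Q' x y)
FOLLOW(T) includes $ since T is the start symbol.
FOLLOW(Q'): in T::=Q' x y, Q' is followed by x y with FIRST {x}; in T'::=y Q' e d, Q' is followed by e d with FIRST {e}. Thus FOLLOW(Q') = {e, x}.
For Q' ::= S e: FIRST(S e) = {y, z}, so it goes in M[Q', t] for t ∈ {y, z}.
For Q' ::= ε: FIRST(ε) = {ε}, so it goes in M[Q', t] for t ∈ {}; since ε ∈ FIRST, also for every t ∈ FOLLOW(Q') = {e, x}.

Q' ::= ε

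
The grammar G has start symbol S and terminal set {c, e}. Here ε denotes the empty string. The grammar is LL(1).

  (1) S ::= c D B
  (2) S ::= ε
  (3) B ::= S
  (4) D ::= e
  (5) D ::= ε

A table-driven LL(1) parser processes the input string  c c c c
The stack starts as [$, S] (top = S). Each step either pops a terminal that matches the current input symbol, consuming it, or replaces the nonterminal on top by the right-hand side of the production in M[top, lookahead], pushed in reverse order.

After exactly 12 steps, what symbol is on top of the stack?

S

step 1: stack=$ S  input=c c c c $  — expand S ::= c D B
step 2: stack=$ B D c  input=c c c c $  — match c
step 3: stack=$ B D  input=c c c $  — expand D ::= ε
step 4: stack=$ B  input=c c c $  — expand B ::= S
step 5: stack=$ S  input=c c c $  — expand S ::= c D B
step 6: stack=$ B D c  input=c c c $  — match c
step 7: stack=$ B D  input=c c $  — expand D ::= ε
step 8: stack=$ B  input=c c $  — expand B ::= S
step 9: stack=$ S  input=c c $  — expand S ::= c D B
step 10: stack=$ B D c  input=c c $  — match c
step 11: stack=$ B D  input=c $  — expand D ::= ε
step 12: stack=$ B  input=c $  — expand B ::= S
Stack after step 12: $ S (top = S).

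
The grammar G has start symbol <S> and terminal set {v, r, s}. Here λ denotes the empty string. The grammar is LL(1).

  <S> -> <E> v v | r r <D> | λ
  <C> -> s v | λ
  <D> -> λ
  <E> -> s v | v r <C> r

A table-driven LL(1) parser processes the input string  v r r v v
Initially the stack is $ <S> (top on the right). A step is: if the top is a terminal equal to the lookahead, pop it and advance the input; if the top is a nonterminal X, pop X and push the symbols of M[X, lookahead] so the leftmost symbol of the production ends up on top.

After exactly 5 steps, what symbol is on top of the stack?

step 1: stack=$ <S>  input=v r r v v $  — expand <S> -> <E> v v
step 2: stack=$ v v <E>  input=v r r v v $  — expand <E> -> v r <C> r
step 3: stack=$ v v r <C> r v  input=v r r v v $  — match v
step 4: stack=$ v v r <C> r  input=r r v v $  — match r
step 5: stack=$ v v r <C>  input=r v v $  — expand <C> -> λ
Stack after step 5: $ v v r (top = r).

r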